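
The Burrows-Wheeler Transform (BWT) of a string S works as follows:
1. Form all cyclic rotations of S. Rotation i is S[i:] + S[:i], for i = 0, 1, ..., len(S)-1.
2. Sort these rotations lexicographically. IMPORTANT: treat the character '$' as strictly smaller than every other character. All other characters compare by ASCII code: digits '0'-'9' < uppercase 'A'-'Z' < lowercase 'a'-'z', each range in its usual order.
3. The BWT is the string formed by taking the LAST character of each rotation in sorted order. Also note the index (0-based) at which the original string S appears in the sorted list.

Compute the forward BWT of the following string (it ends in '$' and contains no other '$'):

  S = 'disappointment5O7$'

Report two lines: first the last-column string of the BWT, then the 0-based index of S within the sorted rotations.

All 18 rotations (rotation i = S[i:]+S[:i]):
  rot[0] = disappointment5O7$
  rot[1] = isappointment5O7$d
  rot[2] = sappointment5O7$di
  rot[3] = appointment5O7$dis
  rot[4] = ppointment5O7$disa
  rot[5] = pointment5O7$disap
  rot[6] = ointment5O7$disapp
  rot[7] = intment5O7$disappo
  rot[8] = ntment5O7$disappoi
  rot[9] = tment5O7$disappoin
  rot[10] = ment5O7$disappoint
  rot[11] = ent5O7$disappointm
  rot[12] = nt5O7$disappointme
  rot[13] = t5O7$disappointmen
  rot[14] = 5O7$disappointment
  rot[15] = O7$disappointment5
  rot[16] = 7$disappointment5O
  rot[17] = $disappointment5O7
Sorted (with $ < everything):
  sorted[0] = $disappointment5O7  (last char: '7')
  sorted[1] = 5O7$disappointment  (last char: 't')
  sorted[2] = 7$disappointment5O  (last char: 'O')
  sorted[3] = O7$disappointment5  (last char: '5')
  sorted[4] = appointment5O7$dis  (last char: 's')
  sorted[5] = disappointment5O7$  (last char: '$')
  sorted[6] = ent5O7$disappointm  (last char: 'm')
  sorted[7] = intment5O7$disappo  (last char: 'o')
  sorted[8] = isappointment5O7$d  (last char: 'd')
  sorted[9] = ment5O7$disappoint  (last char: 't')
  sorted[10] = nt5O7$disappointme  (last char: 'e')
  sorted[11] = ntment5O7$disappoi  (last char: 'i')
  sorted[12] = ointment5O7$disapp  (last char: 'p')
  sorted[13] = pointment5O7$disap  (last char: 'p')
  sorted[14] = ppointment5O7$disa  (last char: 'a')
  sorted[15] = sappointment5O7$di  (last char: 'i')
  sorted[16] = t5O7$disappointmen  (last char: 'n')
  sorted[17] = tment5O7$disappoin  (last char: 'n')
Last column: 7tO5s$modteippainn
Original string S is at sorted index 5

Answer: 7tO5s$modteippainn
5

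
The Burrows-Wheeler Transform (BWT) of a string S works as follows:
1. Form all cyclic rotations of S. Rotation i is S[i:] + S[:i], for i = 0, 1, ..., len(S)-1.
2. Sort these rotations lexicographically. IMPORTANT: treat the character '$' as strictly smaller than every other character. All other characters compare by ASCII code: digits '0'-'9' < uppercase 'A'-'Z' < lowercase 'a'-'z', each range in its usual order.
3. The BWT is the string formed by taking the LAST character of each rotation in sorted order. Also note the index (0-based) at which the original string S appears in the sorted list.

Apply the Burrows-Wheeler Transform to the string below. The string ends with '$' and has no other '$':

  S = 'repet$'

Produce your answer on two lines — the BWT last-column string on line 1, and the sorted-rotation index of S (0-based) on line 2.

Answer: trpe$e
4

Derivation:
All 6 rotations (rotation i = S[i:]+S[:i]):
  rot[0] = repet$
  rot[1] = epet$r
  rot[2] = pet$re
  rot[3] = et$rep
  rot[4] = t$repe
  rot[5] = $repet
Sorted (with $ < everything):
  sorted[0] = $repet  (last char: 't')
  sorted[1] = epet$r  (last char: 'r')
  sorted[2] = et$rep  (last char: 'p')
  sorted[3] = pet$re  (last char: 'e')
  sorted[4] = repet$  (last char: '$')
  sorted[5] = t$repe  (last char: 'e')
Last column: trpe$e
Original string S is at sorted index 4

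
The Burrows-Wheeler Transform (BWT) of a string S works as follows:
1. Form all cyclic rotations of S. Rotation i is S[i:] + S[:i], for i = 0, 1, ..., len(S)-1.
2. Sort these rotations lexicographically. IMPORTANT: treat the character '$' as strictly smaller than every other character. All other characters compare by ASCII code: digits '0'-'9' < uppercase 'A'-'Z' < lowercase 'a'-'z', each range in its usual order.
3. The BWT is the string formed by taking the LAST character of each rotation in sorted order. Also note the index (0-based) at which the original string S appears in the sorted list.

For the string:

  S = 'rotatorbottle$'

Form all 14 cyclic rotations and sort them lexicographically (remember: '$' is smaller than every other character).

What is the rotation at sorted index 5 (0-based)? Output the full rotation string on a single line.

Answer: orbottle$rotat

Derivation:
All 14 rotations (rotation i = S[i:]+S[:i]):
  rot[0] = rotatorbottle$
  rot[1] = otatorbottle$r
  rot[2] = tatorbottle$ro
  rot[3] = atorbottle$rot
  rot[4] = torbottle$rota
  rot[5] = orbottle$rotat
  rot[6] = rbottle$rotato
  rot[7] = bottle$rotator
  rot[8] = ottle$rotatorb
  rot[9] = ttle$rotatorbo
  rot[10] = tle$rotatorbot
  rot[11] = le$rotatorbott
  rot[12] = e$rotatorbottl
  rot[13] = $rotatorbottle
Sorted (with $ < everything):
  sorted[0] = $rotatorbottle
  sorted[1] = atorbottle$rot
  sorted[2] = bottle$rotator
  sorted[3] = e$rotatorbottl
  sorted[4] = le$rotatorbott
  sorted[5] = orbottle$rotat
  sorted[6] = otatorbottle$r
  sorted[7] = ottle$rotatorb
  sorted[8] = rbottle$rotato
  sorted[9] = rotatorbottle$
  sorted[10] = tatorbottle$ro
  sorted[11] = tle$rotatorbot
  sorted[12] = torbottle$rota
  sorted[13] = ttle$rotatorbo
sorted[5] = orbottle$rotat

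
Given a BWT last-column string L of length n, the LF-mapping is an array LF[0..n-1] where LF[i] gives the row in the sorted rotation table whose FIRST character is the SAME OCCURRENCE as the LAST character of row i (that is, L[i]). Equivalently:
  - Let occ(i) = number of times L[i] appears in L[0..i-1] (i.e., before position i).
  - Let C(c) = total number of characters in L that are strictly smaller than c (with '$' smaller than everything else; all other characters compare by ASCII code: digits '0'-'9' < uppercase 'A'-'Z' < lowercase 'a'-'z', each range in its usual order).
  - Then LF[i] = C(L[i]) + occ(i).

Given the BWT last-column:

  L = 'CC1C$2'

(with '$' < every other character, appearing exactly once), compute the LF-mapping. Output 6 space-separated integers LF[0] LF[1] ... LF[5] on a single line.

Char counts: '$':1, '1':1, '2':1, 'C':3
C (first-col start): C('$')=0, C('1')=1, C('2')=2, C('C')=3
L[0]='C': occ=0, LF[0]=C('C')+0=3+0=3
L[1]='C': occ=1, LF[1]=C('C')+1=3+1=4
L[2]='1': occ=0, LF[2]=C('1')+0=1+0=1
L[3]='C': occ=2, LF[3]=C('C')+2=3+2=5
L[4]='$': occ=0, LF[4]=C('$')+0=0+0=0
L[5]='2': occ=0, LF[5]=C('2')+0=2+0=2

Answer: 3 4 1 5 0 2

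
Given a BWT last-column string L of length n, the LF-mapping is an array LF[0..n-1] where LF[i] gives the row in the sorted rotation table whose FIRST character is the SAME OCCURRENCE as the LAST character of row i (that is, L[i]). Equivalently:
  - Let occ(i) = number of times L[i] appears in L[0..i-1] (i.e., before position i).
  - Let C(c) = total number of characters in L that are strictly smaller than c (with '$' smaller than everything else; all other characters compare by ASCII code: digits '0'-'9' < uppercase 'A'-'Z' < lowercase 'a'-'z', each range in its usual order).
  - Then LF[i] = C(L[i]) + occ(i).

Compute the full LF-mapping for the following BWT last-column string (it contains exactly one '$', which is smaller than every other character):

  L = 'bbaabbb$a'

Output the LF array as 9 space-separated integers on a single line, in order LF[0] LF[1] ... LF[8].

Char counts: '$':1, 'a':3, 'b':5
C (first-col start): C('$')=0, C('a')=1, C('b')=4
L[0]='b': occ=0, LF[0]=C('b')+0=4+0=4
L[1]='b': occ=1, LF[1]=C('b')+1=4+1=5
L[2]='a': occ=0, LF[2]=C('a')+0=1+0=1
L[3]='a': occ=1, LF[3]=C('a')+1=1+1=2
L[4]='b': occ=2, LF[4]=C('b')+2=4+2=6
L[5]='b': occ=3, LF[5]=C('b')+3=4+3=7
L[6]='b': occ=4, LF[6]=C('b')+4=4+4=8
L[7]='$': occ=0, LF[7]=C('$')+0=0+0=0
L[8]='a': occ=2, LF[8]=C('a')+2=1+2=3

Answer: 4 5 1 2 6 7 8 0 3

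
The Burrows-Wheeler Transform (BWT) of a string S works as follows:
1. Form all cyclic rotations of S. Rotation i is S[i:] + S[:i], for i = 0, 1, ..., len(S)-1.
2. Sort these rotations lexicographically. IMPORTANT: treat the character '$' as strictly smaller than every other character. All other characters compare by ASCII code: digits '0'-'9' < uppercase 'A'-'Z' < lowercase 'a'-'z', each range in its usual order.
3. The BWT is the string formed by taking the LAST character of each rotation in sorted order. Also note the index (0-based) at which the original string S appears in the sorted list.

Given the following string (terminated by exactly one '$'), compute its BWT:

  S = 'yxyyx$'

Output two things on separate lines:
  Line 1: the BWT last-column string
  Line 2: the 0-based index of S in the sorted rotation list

All 6 rotations (rotation i = S[i:]+S[:i]):
  rot[0] = yxyyx$
  rot[1] = xyyx$y
  rot[2] = yyx$yx
  rot[3] = yx$yxy
  rot[4] = x$yxyy
  rot[5] = $yxyyx
Sorted (with $ < everything):
  sorted[0] = $yxyyx  (last char: 'x')
  sorted[1] = x$yxyy  (last char: 'y')
  sorted[2] = xyyx$y  (last char: 'y')
  sorted[3] = yx$yxy  (last char: 'y')
  sorted[4] = yxyyx$  (last char: '$')
  sorted[5] = yyx$yx  (last char: 'x')
Last column: xyyy$x
Original string S is at sorted index 4

Answer: xyyy$x
4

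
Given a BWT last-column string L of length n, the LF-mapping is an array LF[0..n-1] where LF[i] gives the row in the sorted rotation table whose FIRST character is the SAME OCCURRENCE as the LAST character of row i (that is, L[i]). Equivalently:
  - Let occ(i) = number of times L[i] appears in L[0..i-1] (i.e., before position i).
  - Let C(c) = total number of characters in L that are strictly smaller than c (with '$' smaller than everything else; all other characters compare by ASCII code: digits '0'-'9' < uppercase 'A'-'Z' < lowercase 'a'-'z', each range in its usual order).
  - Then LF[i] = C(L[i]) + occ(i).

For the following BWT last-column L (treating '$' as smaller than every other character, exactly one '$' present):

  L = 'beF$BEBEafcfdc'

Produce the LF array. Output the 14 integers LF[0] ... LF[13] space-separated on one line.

Answer: 7 11 5 0 1 3 2 4 6 12 8 13 10 9

Derivation:
Char counts: '$':1, 'B':2, 'E':2, 'F':1, 'a':1, 'b':1, 'c':2, 'd':1, 'e':1, 'f':2
C (first-col start): C('$')=0, C('B')=1, C('E')=3, C('F')=5, C('a')=6, C('b')=7, C('c')=8, C('d')=10, C('e')=11, C('f')=12
L[0]='b': occ=0, LF[0]=C('b')+0=7+0=7
L[1]='e': occ=0, LF[1]=C('e')+0=11+0=11
L[2]='F': occ=0, LF[2]=C('F')+0=5+0=5
L[3]='$': occ=0, LF[3]=C('$')+0=0+0=0
L[4]='B': occ=0, LF[4]=C('B')+0=1+0=1
L[5]='E': occ=0, LF[5]=C('E')+0=3+0=3
L[6]='B': occ=1, LF[6]=C('B')+1=1+1=2
L[7]='E': occ=1, LF[7]=C('E')+1=3+1=4
L[8]='a': occ=0, LF[8]=C('a')+0=6+0=6
L[9]='f': occ=0, LF[9]=C('f')+0=12+0=12
L[10]='c': occ=0, LF[10]=C('c')+0=8+0=8
L[11]='f': occ=1, LF[11]=C('f')+1=12+1=13
L[12]='d': occ=0, LF[12]=C('d')+0=10+0=10
L[13]='c': occ=1, LF[13]=C('c')+1=8+1=9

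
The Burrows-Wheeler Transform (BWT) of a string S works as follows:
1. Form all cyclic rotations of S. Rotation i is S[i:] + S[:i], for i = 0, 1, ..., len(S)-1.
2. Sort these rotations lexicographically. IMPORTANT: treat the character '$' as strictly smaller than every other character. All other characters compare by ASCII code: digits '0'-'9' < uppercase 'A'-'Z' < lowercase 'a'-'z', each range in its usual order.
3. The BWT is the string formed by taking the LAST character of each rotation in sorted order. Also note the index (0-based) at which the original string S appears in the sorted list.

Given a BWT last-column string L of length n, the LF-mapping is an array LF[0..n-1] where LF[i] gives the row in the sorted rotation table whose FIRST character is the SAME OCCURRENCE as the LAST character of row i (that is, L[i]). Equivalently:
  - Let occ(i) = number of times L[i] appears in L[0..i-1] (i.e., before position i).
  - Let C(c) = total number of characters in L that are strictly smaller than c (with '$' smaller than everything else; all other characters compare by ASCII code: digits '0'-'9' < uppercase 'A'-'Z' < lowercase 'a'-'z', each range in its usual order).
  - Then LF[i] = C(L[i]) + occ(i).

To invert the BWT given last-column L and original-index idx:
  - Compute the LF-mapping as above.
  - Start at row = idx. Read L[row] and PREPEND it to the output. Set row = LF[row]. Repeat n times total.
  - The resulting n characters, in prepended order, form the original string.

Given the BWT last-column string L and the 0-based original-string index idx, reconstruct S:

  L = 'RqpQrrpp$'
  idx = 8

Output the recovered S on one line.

Answer: rprpqQpR$

Derivation:
LF mapping: 2 6 3 1 7 8 4 5 0
Walk LF starting at row 8, prepending L[row]:
  step 1: row=8, L[8]='$', prepend. Next row=LF[8]=0
  step 2: row=0, L[0]='R', prepend. Next row=LF[0]=2
  step 3: row=2, L[2]='p', prepend. Next row=LF[2]=3
  step 4: row=3, L[3]='Q', prepend. Next row=LF[3]=1
  step 5: row=1, L[1]='q', prepend. Next row=LF[1]=6
  step 6: row=6, L[6]='p', prepend. Next row=LF[6]=4
  step 7: row=4, L[4]='r', prepend. Next row=LF[4]=7
  step 8: row=7, L[7]='p', prepend. Next row=LF[7]=5
  step 9: row=5, L[5]='r', prepend. Next row=LF[5]=8
Reversed output: rprpqQpR$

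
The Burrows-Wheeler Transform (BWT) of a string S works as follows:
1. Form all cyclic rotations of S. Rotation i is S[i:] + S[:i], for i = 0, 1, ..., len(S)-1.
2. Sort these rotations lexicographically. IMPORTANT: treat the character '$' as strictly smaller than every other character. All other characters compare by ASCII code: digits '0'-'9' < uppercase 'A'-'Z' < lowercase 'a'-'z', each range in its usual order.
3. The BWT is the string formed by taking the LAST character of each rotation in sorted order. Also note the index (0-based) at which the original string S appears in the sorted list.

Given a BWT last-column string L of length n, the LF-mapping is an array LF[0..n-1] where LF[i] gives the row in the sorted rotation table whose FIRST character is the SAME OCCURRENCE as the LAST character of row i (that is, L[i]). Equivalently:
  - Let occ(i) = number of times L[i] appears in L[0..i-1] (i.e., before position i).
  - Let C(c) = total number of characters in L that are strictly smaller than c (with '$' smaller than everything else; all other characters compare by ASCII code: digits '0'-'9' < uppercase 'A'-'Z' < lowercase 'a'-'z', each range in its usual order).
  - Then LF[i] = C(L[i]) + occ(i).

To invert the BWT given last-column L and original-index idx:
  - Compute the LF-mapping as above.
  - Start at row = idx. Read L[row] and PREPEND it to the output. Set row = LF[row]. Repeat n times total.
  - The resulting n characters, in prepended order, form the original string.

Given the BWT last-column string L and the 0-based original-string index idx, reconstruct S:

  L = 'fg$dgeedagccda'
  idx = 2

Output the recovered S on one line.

Answer: ageddgcgaedcf$

Derivation:
LF mapping: 10 11 0 5 12 8 9 6 1 13 3 4 7 2
Walk LF starting at row 2, prepending L[row]:
  step 1: row=2, L[2]='$', prepend. Next row=LF[2]=0
  step 2: row=0, L[0]='f', prepend. Next row=LF[0]=10
  step 3: row=10, L[10]='c', prepend. Next row=LF[10]=3
  step 4: row=3, L[3]='d', prepend. Next row=LF[3]=5
  step 5: row=5, L[5]='e', prepend. Next row=LF[5]=8
  step 6: row=8, L[8]='a', prepend. Next row=LF[8]=1
  step 7: row=1, L[1]='g', prepend. Next row=LF[1]=11
  step 8: row=11, L[11]='c', prepend. Next row=LF[11]=4
  step 9: row=4, L[4]='g', prepend. Next row=LF[4]=12
  step 10: row=12, L[12]='d', prepend. Next row=LF[12]=7
  step 11: row=7, L[7]='d', prepend. Next row=LF[7]=6
  step 12: row=6, L[6]='e', prepend. Next row=LF[6]=9
  step 13: row=9, L[9]='g', prepend. Next row=LF[9]=13
  step 14: row=13, L[13]='a', prepend. Next row=LF[13]=2
Reversed output: ageddgcgaedcf$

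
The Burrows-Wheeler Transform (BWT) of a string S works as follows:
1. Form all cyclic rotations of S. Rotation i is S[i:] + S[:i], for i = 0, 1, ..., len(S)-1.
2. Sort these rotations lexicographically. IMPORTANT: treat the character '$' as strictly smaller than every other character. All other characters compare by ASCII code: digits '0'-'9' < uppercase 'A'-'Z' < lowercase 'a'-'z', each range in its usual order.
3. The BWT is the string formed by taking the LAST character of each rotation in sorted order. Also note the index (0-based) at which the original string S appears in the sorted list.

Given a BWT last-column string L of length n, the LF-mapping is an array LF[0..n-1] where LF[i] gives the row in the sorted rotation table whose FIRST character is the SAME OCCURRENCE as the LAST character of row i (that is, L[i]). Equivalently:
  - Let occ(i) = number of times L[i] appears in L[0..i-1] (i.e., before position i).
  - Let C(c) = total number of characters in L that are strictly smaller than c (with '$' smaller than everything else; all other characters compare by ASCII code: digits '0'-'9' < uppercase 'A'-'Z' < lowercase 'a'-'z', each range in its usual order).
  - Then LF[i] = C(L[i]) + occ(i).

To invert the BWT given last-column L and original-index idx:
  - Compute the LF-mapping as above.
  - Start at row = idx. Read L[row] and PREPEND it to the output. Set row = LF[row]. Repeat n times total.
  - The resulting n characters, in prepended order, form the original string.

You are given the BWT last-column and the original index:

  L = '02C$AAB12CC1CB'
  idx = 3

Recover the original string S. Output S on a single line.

LF mapping: 1 4 10 0 6 7 8 2 5 11 12 3 13 9
Walk LF starting at row 3, prepending L[row]:
  step 1: row=3, L[3]='$', prepend. Next row=LF[3]=0
  step 2: row=0, L[0]='0', prepend. Next row=LF[0]=1
  step 3: row=1, L[1]='2', prepend. Next row=LF[1]=4
  step 4: row=4, L[4]='A', prepend. Next row=LF[4]=6
  step 5: row=6, L[6]='B', prepend. Next row=LF[6]=8
  step 6: row=8, L[8]='2', prepend. Next row=LF[8]=5
  step 7: row=5, L[5]='A', prepend. Next row=LF[5]=7
  step 8: row=7, L[7]='1', prepend. Next row=LF[7]=2
  step 9: row=2, L[2]='C', prepend. Next row=LF[2]=10
  step 10: row=10, L[10]='C', prepend. Next row=LF[10]=12
  step 11: row=12, L[12]='C', prepend. Next row=LF[12]=13
  step 12: row=13, L[13]='B', prepend. Next row=LF[13]=9
  step 13: row=9, L[9]='C', prepend. Next row=LF[9]=11
  step 14: row=11, L[11]='1', prepend. Next row=LF[11]=3
Reversed output: 1CBCCC1A2BA20$

Answer: 1CBCCC1A2BA20$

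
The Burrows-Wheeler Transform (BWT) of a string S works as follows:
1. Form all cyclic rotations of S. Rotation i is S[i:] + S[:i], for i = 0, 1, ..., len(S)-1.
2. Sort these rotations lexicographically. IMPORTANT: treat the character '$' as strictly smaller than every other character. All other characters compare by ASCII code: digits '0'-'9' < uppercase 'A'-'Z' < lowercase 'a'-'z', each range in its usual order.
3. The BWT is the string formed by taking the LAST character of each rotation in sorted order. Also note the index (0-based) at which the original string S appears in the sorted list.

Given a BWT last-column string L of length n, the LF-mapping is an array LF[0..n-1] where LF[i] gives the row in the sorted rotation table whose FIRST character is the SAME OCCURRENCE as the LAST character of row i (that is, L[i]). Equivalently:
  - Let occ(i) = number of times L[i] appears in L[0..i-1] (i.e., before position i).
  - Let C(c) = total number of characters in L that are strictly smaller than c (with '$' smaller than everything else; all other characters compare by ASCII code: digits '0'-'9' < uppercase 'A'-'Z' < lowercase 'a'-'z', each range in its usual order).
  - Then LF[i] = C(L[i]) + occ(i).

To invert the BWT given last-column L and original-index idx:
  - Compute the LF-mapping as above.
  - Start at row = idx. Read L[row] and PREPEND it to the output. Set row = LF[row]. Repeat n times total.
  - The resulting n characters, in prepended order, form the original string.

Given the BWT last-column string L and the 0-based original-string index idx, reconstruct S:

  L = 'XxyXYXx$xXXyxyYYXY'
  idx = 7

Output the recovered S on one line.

LF mapping: 1 11 15 2 7 3 12 0 13 4 5 16 14 17 8 9 6 10
Walk LF starting at row 7, prepending L[row]:
  step 1: row=7, L[7]='$', prepend. Next row=LF[7]=0
  step 2: row=0, L[0]='X', prepend. Next row=LF[0]=1
  step 3: row=1, L[1]='x', prepend. Next row=LF[1]=11
  step 4: row=11, L[11]='y', prepend. Next row=LF[11]=16
  step 5: row=16, L[16]='X', prepend. Next row=LF[16]=6
  step 6: row=6, L[6]='x', prepend. Next row=LF[6]=12
  step 7: row=12, L[12]='x', prepend. Next row=LF[12]=14
  step 8: row=14, L[14]='Y', prepend. Next row=LF[14]=8
  step 9: row=8, L[8]='x', prepend. Next row=LF[8]=13
  step 10: row=13, L[13]='y', prepend. Next row=LF[13]=17
  step 11: row=17, L[17]='Y', prepend. Next row=LF[17]=10
  step 12: row=10, L[10]='X', prepend. Next row=LF[10]=5
  step 13: row=5, L[5]='X', prepend. Next row=LF[5]=3
  step 14: row=3, L[3]='X', prepend. Next row=LF[3]=2
  step 15: row=2, L[2]='y', prepend. Next row=LF[2]=15
  step 16: row=15, L[15]='Y', prepend. Next row=LF[15]=9
  step 17: row=9, L[9]='X', prepend. Next row=LF[9]=4
  step 18: row=4, L[4]='Y', prepend. Next row=LF[4]=7
Reversed output: YXYyXXXYyxYxxXyxX$

Answer: YXYyXXXYyxYxxXyxX$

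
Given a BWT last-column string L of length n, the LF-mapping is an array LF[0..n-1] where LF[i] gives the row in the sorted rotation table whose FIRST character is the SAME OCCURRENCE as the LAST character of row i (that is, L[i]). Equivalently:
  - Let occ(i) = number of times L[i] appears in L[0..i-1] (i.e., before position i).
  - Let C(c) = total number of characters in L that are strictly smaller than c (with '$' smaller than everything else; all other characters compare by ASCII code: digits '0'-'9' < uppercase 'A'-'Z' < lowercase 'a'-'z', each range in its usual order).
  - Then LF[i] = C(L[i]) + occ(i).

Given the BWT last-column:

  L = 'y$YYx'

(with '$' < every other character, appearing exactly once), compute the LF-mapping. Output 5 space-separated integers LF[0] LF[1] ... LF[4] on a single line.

Char counts: '$':1, 'Y':2, 'x':1, 'y':1
C (first-col start): C('$')=0, C('Y')=1, C('x')=3, C('y')=4
L[0]='y': occ=0, LF[0]=C('y')+0=4+0=4
L[1]='$': occ=0, LF[1]=C('$')+0=0+0=0
L[2]='Y': occ=0, LF[2]=C('Y')+0=1+0=1
L[3]='Y': occ=1, LF[3]=C('Y')+1=1+1=2
L[4]='x': occ=0, LF[4]=C('x')+0=3+0=3

Answer: 4 0 1 2 3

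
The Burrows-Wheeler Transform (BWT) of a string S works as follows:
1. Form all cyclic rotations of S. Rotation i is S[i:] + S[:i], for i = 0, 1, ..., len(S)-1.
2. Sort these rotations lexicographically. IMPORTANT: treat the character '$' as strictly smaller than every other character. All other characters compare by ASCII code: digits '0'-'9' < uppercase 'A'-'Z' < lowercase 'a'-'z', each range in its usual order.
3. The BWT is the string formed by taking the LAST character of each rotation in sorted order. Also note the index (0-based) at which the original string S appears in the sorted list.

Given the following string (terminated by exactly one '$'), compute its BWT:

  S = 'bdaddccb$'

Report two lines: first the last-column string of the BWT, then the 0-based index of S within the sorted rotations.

All 9 rotations (rotation i = S[i:]+S[:i]):
  rot[0] = bdaddccb$
  rot[1] = daddccb$b
  rot[2] = addccb$bd
  rot[3] = ddccb$bda
  rot[4] = dccb$bdad
  rot[5] = ccb$bdadd
  rot[6] = cb$bdaddc
  rot[7] = b$bdaddcc
  rot[8] = $bdaddccb
Sorted (with $ < everything):
  sorted[0] = $bdaddccb  (last char: 'b')
  sorted[1] = addccb$bd  (last char: 'd')
  sorted[2] = b$bdaddcc  (last char: 'c')
  sorted[3] = bdaddccb$  (last char: '$')
  sorted[4] = cb$bdaddc  (last char: 'c')
  sorted[5] = ccb$bdadd  (last char: 'd')
  sorted[6] = daddccb$b  (last char: 'b')
  sorted[7] = dccb$bdad  (last char: 'd')
  sorted[8] = ddccb$bda  (last char: 'a')
Last column: bdc$cdbda
Original string S is at sorted index 3

Answer: bdc$cdbda
3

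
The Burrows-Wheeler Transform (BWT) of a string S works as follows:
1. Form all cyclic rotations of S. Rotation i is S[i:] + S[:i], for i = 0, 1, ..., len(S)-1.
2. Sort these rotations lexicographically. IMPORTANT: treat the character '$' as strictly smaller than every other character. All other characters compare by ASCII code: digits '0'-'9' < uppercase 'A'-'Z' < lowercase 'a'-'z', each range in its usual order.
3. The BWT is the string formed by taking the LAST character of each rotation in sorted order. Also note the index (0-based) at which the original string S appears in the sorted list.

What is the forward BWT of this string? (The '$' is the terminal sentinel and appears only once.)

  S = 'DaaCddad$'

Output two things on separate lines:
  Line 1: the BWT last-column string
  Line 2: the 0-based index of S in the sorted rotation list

Answer: da$aDdadC
2

Derivation:
All 9 rotations (rotation i = S[i:]+S[:i]):
  rot[0] = DaaCddad$
  rot[1] = aaCddad$D
  rot[2] = aCddad$Da
  rot[3] = Cddad$Daa
  rot[4] = ddad$DaaC
  rot[5] = dad$DaaCd
  rot[6] = ad$DaaCdd
  rot[7] = d$DaaCdda
  rot[8] = $DaaCddad
Sorted (with $ < everything):
  sorted[0] = $DaaCddad  (last char: 'd')
  sorted[1] = Cddad$Daa  (last char: 'a')
  sorted[2] = DaaCddad$  (last char: '$')
  sorted[3] = aCddad$Da  (last char: 'a')
  sorted[4] = aaCddad$D  (last char: 'D')
  sorted[5] = ad$DaaCdd  (last char: 'd')
  sorted[6] = d$DaaCdda  (last char: 'a')
  sorted[7] = dad$DaaCd  (last char: 'd')
  sorted[8] = ddad$DaaC  (last char: 'C')
Last column: da$aDdadC
Original string S is at sorted index 2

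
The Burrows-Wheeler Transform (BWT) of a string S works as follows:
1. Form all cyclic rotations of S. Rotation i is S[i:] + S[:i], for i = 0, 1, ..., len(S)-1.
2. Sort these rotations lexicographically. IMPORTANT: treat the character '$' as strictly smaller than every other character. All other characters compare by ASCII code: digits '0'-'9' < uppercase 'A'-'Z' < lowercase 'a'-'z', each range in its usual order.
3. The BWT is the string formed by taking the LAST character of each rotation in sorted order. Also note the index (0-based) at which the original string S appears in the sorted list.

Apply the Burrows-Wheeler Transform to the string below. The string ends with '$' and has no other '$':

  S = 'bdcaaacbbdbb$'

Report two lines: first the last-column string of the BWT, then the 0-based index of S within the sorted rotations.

All 13 rotations (rotation i = S[i:]+S[:i]):
  rot[0] = bdcaaacbbdbb$
  rot[1] = dcaaacbbdbb$b
  rot[2] = caaacbbdbb$bd
  rot[3] = aaacbbdbb$bdc
  rot[4] = aacbbdbb$bdca
  rot[5] = acbbdbb$bdcaa
  rot[6] = cbbdbb$bdcaaa
  rot[7] = bbdbb$bdcaaac
  rot[8] = bdbb$bdcaaacb
  rot[9] = dbb$bdcaaacbb
  rot[10] = bb$bdcaaacbbd
  rot[11] = b$bdcaaacbbdb
  rot[12] = $bdcaaacbbdbb
Sorted (with $ < everything):
  sorted[0] = $bdcaaacbbdbb  (last char: 'b')
  sorted[1] = aaacbbdbb$bdc  (last char: 'c')
  sorted[2] = aacbbdbb$bdca  (last char: 'a')
  sorted[3] = acbbdbb$bdcaa  (last char: 'a')
  sorted[4] = b$bdcaaacbbdb  (last char: 'b')
  sorted[5] = bb$bdcaaacbbd  (last char: 'd')
  sorted[6] = bbdbb$bdcaaac  (last char: 'c')
  sorted[7] = bdbb$bdcaaacb  (last char: 'b')
  sorted[8] = bdcaaacbbdbb$  (last char: '$')
  sorted[9] = caaacbbdbb$bd  (last char: 'd')
  sorted[10] = cbbdbb$bdcaaa  (last char: 'a')
  sorted[11] = dbb$bdcaaacbb  (last char: 'b')
  sorted[12] = dcaaacbbdbb$b  (last char: 'b')
Last column: bcaabdcb$dabb
Original string S is at sorted index 8

Answer: bcaabdcb$dabb
8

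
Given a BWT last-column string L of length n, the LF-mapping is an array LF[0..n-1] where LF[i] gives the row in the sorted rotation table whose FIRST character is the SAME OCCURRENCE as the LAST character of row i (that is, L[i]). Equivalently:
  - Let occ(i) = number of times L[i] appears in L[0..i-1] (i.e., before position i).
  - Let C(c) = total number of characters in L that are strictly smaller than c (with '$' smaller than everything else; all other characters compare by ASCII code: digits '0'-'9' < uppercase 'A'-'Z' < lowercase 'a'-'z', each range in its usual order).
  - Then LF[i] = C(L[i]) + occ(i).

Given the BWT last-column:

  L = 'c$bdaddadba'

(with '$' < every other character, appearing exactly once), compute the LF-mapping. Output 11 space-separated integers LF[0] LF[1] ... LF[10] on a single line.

Answer: 6 0 4 7 1 8 9 2 10 5 3

Derivation:
Char counts: '$':1, 'a':3, 'b':2, 'c':1, 'd':4
C (first-col start): C('$')=0, C('a')=1, C('b')=4, C('c')=6, C('d')=7
L[0]='c': occ=0, LF[0]=C('c')+0=6+0=6
L[1]='$': occ=0, LF[1]=C('$')+0=0+0=0
L[2]='b': occ=0, LF[2]=C('b')+0=4+0=4
L[3]='d': occ=0, LF[3]=C('d')+0=7+0=7
L[4]='a': occ=0, LF[4]=C('a')+0=1+0=1
L[5]='d': occ=1, LF[5]=C('d')+1=7+1=8
L[6]='d': occ=2, LF[6]=C('d')+2=7+2=9
L[7]='a': occ=1, LF[7]=C('a')+1=1+1=2
L[8]='d': occ=3, LF[8]=C('d')+3=7+3=10
L[9]='b': occ=1, LF[9]=C('b')+1=4+1=5
L[10]='a': occ=2, LF[10]=C('a')+2=1+2=3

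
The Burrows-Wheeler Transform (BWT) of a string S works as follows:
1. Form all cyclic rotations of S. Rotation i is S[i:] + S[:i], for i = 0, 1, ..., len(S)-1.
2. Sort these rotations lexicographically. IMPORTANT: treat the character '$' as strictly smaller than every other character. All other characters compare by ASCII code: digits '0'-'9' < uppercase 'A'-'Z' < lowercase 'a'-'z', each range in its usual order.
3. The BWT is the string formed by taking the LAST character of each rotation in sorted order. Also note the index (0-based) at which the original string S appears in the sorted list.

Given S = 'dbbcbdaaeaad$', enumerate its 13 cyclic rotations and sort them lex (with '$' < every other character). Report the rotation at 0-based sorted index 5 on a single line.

Answer: bbcbdaaeaad$d

Derivation:
All 13 rotations (rotation i = S[i:]+S[:i]):
  rot[0] = dbbcbdaaeaad$
  rot[1] = bbcbdaaeaad$d
  rot[2] = bcbdaaeaad$db
  rot[3] = cbdaaeaad$dbb
  rot[4] = bdaaeaad$dbbc
  rot[5] = daaeaad$dbbcb
  rot[6] = aaeaad$dbbcbd
  rot[7] = aeaad$dbbcbda
  rot[8] = eaad$dbbcbdaa
  rot[9] = aad$dbbcbdaae
  rot[10] = ad$dbbcbdaaea
  rot[11] = d$dbbcbdaaeaa
  rot[12] = $dbbcbdaaeaad
Sorted (with $ < everything):
  sorted[0] = $dbbcbdaaeaad
  sorted[1] = aad$dbbcbdaae
  sorted[2] = aaeaad$dbbcbd
  sorted[3] = ad$dbbcbdaaea
  sorted[4] = aeaad$dbbcbda
  sorted[5] = bbcbdaaeaad$d
  sorted[6] = bcbdaaeaad$db
  sorted[7] = bdaaeaad$dbbc
  sorted[8] = cbdaaeaad$dbb
  sorted[9] = d$dbbcbdaaeaa
  sorted[10] = daaeaad$dbbcb
  sorted[11] = dbbcbdaaeaad$
  sorted[12] = eaad$dbbcbdaa
sorted[5] = bbcbdaaeaad$d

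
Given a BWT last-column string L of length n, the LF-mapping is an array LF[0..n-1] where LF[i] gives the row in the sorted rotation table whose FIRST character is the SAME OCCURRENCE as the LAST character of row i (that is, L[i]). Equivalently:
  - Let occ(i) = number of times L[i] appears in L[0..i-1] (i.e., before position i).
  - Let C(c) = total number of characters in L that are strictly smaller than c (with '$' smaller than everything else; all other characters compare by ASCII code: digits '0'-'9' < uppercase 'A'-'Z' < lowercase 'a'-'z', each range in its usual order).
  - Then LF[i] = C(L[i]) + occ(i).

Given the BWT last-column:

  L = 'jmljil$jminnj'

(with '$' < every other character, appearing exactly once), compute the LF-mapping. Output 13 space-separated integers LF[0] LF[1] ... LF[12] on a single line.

Answer: 3 9 7 4 1 8 0 5 10 2 11 12 6

Derivation:
Char counts: '$':1, 'i':2, 'j':4, 'l':2, 'm':2, 'n':2
C (first-col start): C('$')=0, C('i')=1, C('j')=3, C('l')=7, C('m')=9, C('n')=11
L[0]='j': occ=0, LF[0]=C('j')+0=3+0=3
L[1]='m': occ=0, LF[1]=C('m')+0=9+0=9
L[2]='l': occ=0, LF[2]=C('l')+0=7+0=7
L[3]='j': occ=1, LF[3]=C('j')+1=3+1=4
L[4]='i': occ=0, LF[4]=C('i')+0=1+0=1
L[5]='l': occ=1, LF[5]=C('l')+1=7+1=8
L[6]='$': occ=0, LF[6]=C('$')+0=0+0=0
L[7]='j': occ=2, LF[7]=C('j')+2=3+2=5
L[8]='m': occ=1, LF[8]=C('m')+1=9+1=10
L[9]='i': occ=1, LF[9]=C('i')+1=1+1=2
L[10]='n': occ=0, LF[10]=C('n')+0=11+0=11
L[11]='n': occ=1, LF[11]=C('n')+1=11+1=12
L[12]='j': occ=3, LF[12]=C('j')+3=3+3=6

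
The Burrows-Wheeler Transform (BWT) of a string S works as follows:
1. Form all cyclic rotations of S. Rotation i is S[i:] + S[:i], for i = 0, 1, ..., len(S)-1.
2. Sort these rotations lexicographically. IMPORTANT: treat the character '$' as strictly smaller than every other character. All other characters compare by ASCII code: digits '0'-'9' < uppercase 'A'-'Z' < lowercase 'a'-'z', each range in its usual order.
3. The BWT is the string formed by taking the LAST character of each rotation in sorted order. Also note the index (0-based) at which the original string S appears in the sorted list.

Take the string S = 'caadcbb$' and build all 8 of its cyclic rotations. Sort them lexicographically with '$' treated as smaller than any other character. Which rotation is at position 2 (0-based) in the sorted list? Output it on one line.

Answer: adcbb$ca

Derivation:
All 8 rotations (rotation i = S[i:]+S[:i]):
  rot[0] = caadcbb$
  rot[1] = aadcbb$c
  rot[2] = adcbb$ca
  rot[3] = dcbb$caa
  rot[4] = cbb$caad
  rot[5] = bb$caadc
  rot[6] = b$caadcb
  rot[7] = $caadcbb
Sorted (with $ < everything):
  sorted[0] = $caadcbb
  sorted[1] = aadcbb$c
  sorted[2] = adcbb$ca
  sorted[3] = b$caadcb
  sorted[4] = bb$caadc
  sorted[5] = caadcbb$
  sorted[6] = cbb$caad
  sorted[7] = dcbb$caa
sorted[2] = adcbb$ca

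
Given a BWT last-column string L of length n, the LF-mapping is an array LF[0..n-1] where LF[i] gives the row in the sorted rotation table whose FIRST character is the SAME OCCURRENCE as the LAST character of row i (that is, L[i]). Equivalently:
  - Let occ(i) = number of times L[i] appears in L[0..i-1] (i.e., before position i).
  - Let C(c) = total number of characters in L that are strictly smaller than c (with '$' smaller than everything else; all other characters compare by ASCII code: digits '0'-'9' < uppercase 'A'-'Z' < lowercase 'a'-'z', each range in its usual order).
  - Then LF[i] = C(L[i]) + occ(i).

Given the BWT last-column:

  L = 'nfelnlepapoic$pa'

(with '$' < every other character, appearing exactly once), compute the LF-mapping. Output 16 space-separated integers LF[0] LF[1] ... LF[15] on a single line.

Answer: 10 6 4 8 11 9 5 13 1 14 12 7 3 0 15 2

Derivation:
Char counts: '$':1, 'a':2, 'c':1, 'e':2, 'f':1, 'i':1, 'l':2, 'n':2, 'o':1, 'p':3
C (first-col start): C('$')=0, C('a')=1, C('c')=3, C('e')=4, C('f')=6, C('i')=7, C('l')=8, C('n')=10, C('o')=12, C('p')=13
L[0]='n': occ=0, LF[0]=C('n')+0=10+0=10
L[1]='f': occ=0, LF[1]=C('f')+0=6+0=6
L[2]='e': occ=0, LF[2]=C('e')+0=4+0=4
L[3]='l': occ=0, LF[3]=C('l')+0=8+0=8
L[4]='n': occ=1, LF[4]=C('n')+1=10+1=11
L[5]='l': occ=1, LF[5]=C('l')+1=8+1=9
L[6]='e': occ=1, LF[6]=C('e')+1=4+1=5
L[7]='p': occ=0, LF[7]=C('p')+0=13+0=13
L[8]='a': occ=0, LF[8]=C('a')+0=1+0=1
L[9]='p': occ=1, LF[9]=C('p')+1=13+1=14
L[10]='o': occ=0, LF[10]=C('o')+0=12+0=12
L[11]='i': occ=0, LF[11]=C('i')+0=7+0=7
L[12]='c': occ=0, LF[12]=C('c')+0=3+0=3
L[13]='$': occ=0, LF[13]=C('$')+0=0+0=0
L[14]='p': occ=2, LF[14]=C('p')+2=13+2=15
L[15]='a': occ=1, LF[15]=C('a')+1=1+1=2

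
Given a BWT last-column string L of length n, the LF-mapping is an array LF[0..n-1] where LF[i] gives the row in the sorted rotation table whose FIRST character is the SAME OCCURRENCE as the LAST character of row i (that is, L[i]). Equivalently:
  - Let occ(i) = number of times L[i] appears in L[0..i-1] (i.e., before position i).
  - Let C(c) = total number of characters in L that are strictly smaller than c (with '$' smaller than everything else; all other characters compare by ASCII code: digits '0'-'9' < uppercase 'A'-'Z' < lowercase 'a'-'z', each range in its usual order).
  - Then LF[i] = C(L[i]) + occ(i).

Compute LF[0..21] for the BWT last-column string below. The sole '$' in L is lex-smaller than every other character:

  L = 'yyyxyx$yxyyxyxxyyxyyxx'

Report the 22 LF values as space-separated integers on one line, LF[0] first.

Answer: 10 11 12 1 13 2 0 14 3 15 16 4 17 5 6 18 19 7 20 21 8 9

Derivation:
Char counts: '$':1, 'x':9, 'y':12
C (first-col start): C('$')=0, C('x')=1, C('y')=10
L[0]='y': occ=0, LF[0]=C('y')+0=10+0=10
L[1]='y': occ=1, LF[1]=C('y')+1=10+1=11
L[2]='y': occ=2, LF[2]=C('y')+2=10+2=12
L[3]='x': occ=0, LF[3]=C('x')+0=1+0=1
L[4]='y': occ=3, LF[4]=C('y')+3=10+3=13
L[5]='x': occ=1, LF[5]=C('x')+1=1+1=2
L[6]='$': occ=0, LF[6]=C('$')+0=0+0=0
L[7]='y': occ=4, LF[7]=C('y')+4=10+4=14
L[8]='x': occ=2, LF[8]=C('x')+2=1+2=3
L[9]='y': occ=5, LF[9]=C('y')+5=10+5=15
L[10]='y': occ=6, LF[10]=C('y')+6=10+6=16
L[11]='x': occ=3, LF[11]=C('x')+3=1+3=4
L[12]='y': occ=7, LF[12]=C('y')+7=10+7=17
L[13]='x': occ=4, LF[13]=C('x')+4=1+4=5
L[14]='x': occ=5, LF[14]=C('x')+5=1+5=6
L[15]='y': occ=8, LF[15]=C('y')+8=10+8=18
L[16]='y': occ=9, LF[16]=C('y')+9=10+9=19
L[17]='x': occ=6, LF[17]=C('x')+6=1+6=7
L[18]='y': occ=10, LF[18]=C('y')+10=10+10=20
L[19]='y': occ=11, LF[19]=C('y')+11=10+11=21
L[20]='x': occ=7, LF[20]=C('x')+7=1+7=8
L[21]='x': occ=8, LF[21]=C('x')+8=1+8=9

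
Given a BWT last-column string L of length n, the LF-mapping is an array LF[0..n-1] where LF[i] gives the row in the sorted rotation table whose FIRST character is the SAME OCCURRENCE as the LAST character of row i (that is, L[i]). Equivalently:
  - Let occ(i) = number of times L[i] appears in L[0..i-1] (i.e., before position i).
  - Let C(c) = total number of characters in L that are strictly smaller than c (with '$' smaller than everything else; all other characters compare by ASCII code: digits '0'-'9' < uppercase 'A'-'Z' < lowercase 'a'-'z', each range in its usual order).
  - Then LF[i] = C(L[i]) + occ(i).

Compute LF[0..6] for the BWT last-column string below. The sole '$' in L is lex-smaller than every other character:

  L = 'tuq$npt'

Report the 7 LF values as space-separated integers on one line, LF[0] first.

Char counts: '$':1, 'n':1, 'p':1, 'q':1, 't':2, 'u':1
C (first-col start): C('$')=0, C('n')=1, C('p')=2, C('q')=3, C('t')=4, C('u')=6
L[0]='t': occ=0, LF[0]=C('t')+0=4+0=4
L[1]='u': occ=0, LF[1]=C('u')+0=6+0=6
L[2]='q': occ=0, LF[2]=C('q')+0=3+0=3
L[3]='$': occ=0, LF[3]=C('$')+0=0+0=0
L[4]='n': occ=0, LF[4]=C('n')+0=1+0=1
L[5]='p': occ=0, LF[5]=C('p')+0=2+0=2
L[6]='t': occ=1, LF[6]=C('t')+1=4+1=5

Answer: 4 6 3 0 1 2 5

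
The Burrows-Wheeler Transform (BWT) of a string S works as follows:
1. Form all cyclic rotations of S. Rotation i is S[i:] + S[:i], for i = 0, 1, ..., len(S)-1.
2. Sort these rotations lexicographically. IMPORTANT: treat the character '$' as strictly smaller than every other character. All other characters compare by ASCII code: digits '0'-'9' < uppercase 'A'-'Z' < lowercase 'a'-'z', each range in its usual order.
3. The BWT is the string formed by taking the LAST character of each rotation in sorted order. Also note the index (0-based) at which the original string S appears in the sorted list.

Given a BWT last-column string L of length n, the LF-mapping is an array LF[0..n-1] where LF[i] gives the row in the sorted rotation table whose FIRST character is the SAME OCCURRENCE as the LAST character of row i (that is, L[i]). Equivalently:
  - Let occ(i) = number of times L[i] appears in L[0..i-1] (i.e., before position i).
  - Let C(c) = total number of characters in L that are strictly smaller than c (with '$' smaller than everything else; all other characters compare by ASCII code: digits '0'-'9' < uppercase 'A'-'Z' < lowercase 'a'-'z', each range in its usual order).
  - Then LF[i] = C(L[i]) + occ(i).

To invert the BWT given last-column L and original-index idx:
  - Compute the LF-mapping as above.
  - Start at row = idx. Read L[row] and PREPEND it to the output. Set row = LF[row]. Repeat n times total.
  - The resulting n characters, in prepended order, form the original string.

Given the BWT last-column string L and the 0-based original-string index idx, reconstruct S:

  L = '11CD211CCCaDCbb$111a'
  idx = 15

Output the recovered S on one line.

LF mapping: 1 2 9 14 8 3 4 10 11 12 16 15 13 18 19 0 5 6 7 17
Walk LF starting at row 15, prepending L[row]:
  step 1: row=15, L[15]='$', prepend. Next row=LF[15]=0
  step 2: row=0, L[0]='1', prepend. Next row=LF[0]=1
  step 3: row=1, L[1]='1', prepend. Next row=LF[1]=2
  step 4: row=2, L[2]='C', prepend. Next row=LF[2]=9
  step 5: row=9, L[9]='C', prepend. Next row=LF[9]=12
  step 6: row=12, L[12]='C', prepend. Next row=LF[12]=13
  step 7: row=13, L[13]='b', prepend. Next row=LF[13]=18
  step 8: row=18, L[18]='1', prepend. Next row=LF[18]=7
  step 9: row=7, L[7]='C', prepend. Next row=LF[7]=10
  step 10: row=10, L[10]='a', prepend. Next row=LF[10]=16
  step 11: row=16, L[16]='1', prepend. Next row=LF[16]=5
  step 12: row=5, L[5]='1', prepend. Next row=LF[5]=3
  step 13: row=3, L[3]='D', prepend. Next row=LF[3]=14
  step 14: row=14, L[14]='b', prepend. Next row=LF[14]=19
  step 15: row=19, L[19]='a', prepend. Next row=LF[19]=17
  step 16: row=17, L[17]='1', prepend. Next row=LF[17]=6
  step 17: row=6, L[6]='1', prepend. Next row=LF[6]=4
  step 18: row=4, L[4]='2', prepend. Next row=LF[4]=8
  step 19: row=8, L[8]='C', prepend. Next row=LF[8]=11
  step 20: row=11, L[11]='D', prepend. Next row=LF[11]=15
Reversed output: DC211abD11aC1bCCC11$

Answer: DC211abD11aC1bCCC11$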